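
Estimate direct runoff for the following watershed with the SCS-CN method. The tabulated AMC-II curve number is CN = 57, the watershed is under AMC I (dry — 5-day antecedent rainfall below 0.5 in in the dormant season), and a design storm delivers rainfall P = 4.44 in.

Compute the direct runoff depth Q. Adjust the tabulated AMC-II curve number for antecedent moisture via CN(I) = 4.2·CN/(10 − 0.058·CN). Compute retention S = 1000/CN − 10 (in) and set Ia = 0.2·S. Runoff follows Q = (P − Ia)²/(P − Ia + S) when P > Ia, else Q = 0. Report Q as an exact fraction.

Q = 643484689/16843794975 in ≈ 0.038 in

Dry (AMC I): CN(I) = 4.2·57/(10 − 0.058·57) = (1197/5)/(3347/500) = 119700/3347 ≈ 35.763
S = 1000/(119700/3347) − 10 = 21500/1197 in ≈ 17.962 in
Ia = 0.2S: 0.2·17.962 = 3.592 in (exactly 4300/1197)
Since P=4.440 > Ia=3.592: effective rainfall P−Ia = 25367/29925 in
Runoff Q = (P−Ia)²/(P−Ia+S) = (0.848)²/(0.848+17.962) = 643484689/16843794975 ≈ 0.038 in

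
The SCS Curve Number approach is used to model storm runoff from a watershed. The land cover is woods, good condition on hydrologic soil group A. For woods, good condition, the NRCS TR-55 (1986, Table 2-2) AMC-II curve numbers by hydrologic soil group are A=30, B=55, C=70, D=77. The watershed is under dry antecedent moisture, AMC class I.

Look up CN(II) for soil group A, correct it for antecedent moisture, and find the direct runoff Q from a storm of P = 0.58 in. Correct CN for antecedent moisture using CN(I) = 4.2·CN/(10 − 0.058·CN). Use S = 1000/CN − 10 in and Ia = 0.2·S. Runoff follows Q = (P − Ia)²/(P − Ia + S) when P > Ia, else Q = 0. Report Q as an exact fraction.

Q = 0 in ≈ 0.000 in

NRCS table: woods, good condition, soil group A → CN(II) = 30
Dry (AMC I): CN(I) = 4.2·30/(10 − 0.058·30) = 126/(413/50) = 900/59 ≈ 15.254
Retention S: 1000/CN − 10 with CN=15.254 → S = 500/9 ≈ 55.556 in
Ia = 0.2S: 0.2·55.556 = 11.111 in (exactly 100/9)
P = 0.580 ≤ Ia = 11.111 in: entire storm abstracted, Q = 0.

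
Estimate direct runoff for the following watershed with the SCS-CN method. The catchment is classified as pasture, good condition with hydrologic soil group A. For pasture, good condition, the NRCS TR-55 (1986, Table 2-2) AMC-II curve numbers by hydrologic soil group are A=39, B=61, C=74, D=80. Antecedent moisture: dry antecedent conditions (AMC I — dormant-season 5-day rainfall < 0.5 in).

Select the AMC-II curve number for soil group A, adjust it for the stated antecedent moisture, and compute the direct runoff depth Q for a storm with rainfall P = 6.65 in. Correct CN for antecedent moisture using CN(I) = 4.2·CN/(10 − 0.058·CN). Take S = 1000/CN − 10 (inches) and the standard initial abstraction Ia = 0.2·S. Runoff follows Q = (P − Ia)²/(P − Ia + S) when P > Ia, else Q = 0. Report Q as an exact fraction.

NRCS table: pasture, good condition, soil group A → CN(II) = 39
Dry (AMC I): CN(I) = 4.2·39/(10 − 0.058·39) = (819/5)/(3869/500) = 81900/3869 ≈ 21.168
Max retention: S = 1000/(81900/3869) − 10 = 30500/819 in (≈ 37.241 in)
Ia = 0.2S: 0.2·37.241 = 7.448 in (exactly 6100/819)
P = 6.650 ≤ Ia = 7.448 in: entire storm abstracted, Q = 0.

Q = 0 in ≈ 0.000 in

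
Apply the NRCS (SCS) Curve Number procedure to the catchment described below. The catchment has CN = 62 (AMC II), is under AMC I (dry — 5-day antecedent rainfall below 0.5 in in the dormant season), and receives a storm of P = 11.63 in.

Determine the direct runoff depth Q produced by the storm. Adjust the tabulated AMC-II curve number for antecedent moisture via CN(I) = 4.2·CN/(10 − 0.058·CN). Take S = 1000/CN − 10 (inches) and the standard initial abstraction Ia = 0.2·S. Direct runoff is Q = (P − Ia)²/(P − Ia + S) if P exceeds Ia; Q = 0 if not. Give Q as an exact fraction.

Dry (AMC I): CN(I) = 4.2·62/(10 − 0.058·62) = (1302/5)/(1601/250) = 65100/1601 ≈ 40.662
Retention S: 1000/CN − 10 with CN=40.662 → S = 9500/651 ≈ 14.593 in
Ia = 0.2·(9500/651) = 1900/651 in ≈ 2.919 in
Since P=11.630 > Ia=2.919: effective rainfall P−Ia = 567113/65100 in
Runoff Q = (P−Ia)²/(P−Ia+S) = (8.711)²/(8.711+14.593) = 321617154769/98764056300 ≈ 3.256 in

Q = 321617154769/98764056300 in ≈ 3.256 in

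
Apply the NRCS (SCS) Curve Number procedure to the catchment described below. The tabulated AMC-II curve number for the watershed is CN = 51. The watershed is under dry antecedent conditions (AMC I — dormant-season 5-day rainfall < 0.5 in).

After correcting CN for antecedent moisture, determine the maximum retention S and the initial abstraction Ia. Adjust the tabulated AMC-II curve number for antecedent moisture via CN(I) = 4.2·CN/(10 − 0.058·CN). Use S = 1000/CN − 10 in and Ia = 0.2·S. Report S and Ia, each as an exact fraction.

Adjust CN=51 to AMC I: 4.2·51/(10 − 0.058·51) → (1071/5) ÷ (3521/500) = 15300/503 ≈ 30.417
S = 1000/(15300/503) − 10 = 3500/153 in ≈ 22.876 in
Ia = 0.2S: 0.2·22.876 = 4.575 in (exactly 700/153)

S = 3500/153 in ≈ 22.876 in; Ia = 700/153 in ≈ 4.575 in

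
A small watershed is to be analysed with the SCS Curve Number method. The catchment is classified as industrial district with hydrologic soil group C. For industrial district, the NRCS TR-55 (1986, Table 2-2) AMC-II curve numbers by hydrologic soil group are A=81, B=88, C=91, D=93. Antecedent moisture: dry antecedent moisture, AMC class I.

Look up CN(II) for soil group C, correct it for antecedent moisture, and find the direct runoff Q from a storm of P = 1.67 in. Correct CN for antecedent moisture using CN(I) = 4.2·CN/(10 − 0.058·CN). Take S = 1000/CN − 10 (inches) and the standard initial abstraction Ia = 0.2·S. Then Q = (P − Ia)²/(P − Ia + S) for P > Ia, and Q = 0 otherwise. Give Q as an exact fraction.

Q = 5833751641/14420342300 in ≈ 0.405 in

NRCS table: industrial district, soil group C → CN(II) = 91
Adjust CN=91 to AMC I: 4.2·91/(10 − 0.058·91) → (1911/5) ÷ (2361/500) = 63700/787 ≈ 80.940
Retention S: 1000/CN − 10 with CN=80.940 → S = 1500/637 ≈ 2.355 in
Ia = 0.2S: 0.2·2.355 = 0.471 in (exactly 300/637)
Since P=1.670 > Ia=0.471: effective rainfall P−Ia = 76379/63700 in
Q = (76379/63700)²/((76379/63700) + 1500/637) = (5833751641/4057690000)/(226379/63700) = 5833751641/14420342300 in ≈ 0.405 in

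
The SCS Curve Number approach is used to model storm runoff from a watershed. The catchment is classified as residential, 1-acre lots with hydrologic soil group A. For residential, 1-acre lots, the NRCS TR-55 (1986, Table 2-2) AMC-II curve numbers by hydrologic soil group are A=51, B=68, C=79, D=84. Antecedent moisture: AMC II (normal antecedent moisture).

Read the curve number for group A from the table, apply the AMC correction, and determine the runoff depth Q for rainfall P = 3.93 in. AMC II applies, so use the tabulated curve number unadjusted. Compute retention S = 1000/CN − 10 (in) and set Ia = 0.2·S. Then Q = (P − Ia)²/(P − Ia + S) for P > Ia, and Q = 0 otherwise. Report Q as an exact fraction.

Q = 104919049/302139300 in ≈ 0.347 in

NRCS table: residential, 1-acre lots, soil group A → CN(II) = 51
AMC II — tabulated CN = 51 applies directly.
Retention S: 1000/CN − 10 with CN=51.000 → S = 490/51 ≈ 9.608 in
Ia = 0.2·(490/51) = 98/51 in ≈ 1.922 in
P − Ia = 3.930 − 1.922 = 10243/5100 ≈ 2.008 in (> 0, runoff occurs)
Q: (10243/5100)² ÷ (59243/5100) = 104919049/302139300 in (≈ 0.347 in)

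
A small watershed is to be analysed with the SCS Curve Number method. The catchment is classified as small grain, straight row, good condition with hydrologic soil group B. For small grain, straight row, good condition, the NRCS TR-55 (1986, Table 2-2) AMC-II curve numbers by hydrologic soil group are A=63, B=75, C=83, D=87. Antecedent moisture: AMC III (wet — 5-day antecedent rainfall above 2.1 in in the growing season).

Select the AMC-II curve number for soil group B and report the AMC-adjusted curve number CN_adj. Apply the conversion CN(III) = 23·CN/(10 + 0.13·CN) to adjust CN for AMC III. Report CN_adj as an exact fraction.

CN_adj = 6900/79 ≈ 87.342

NRCS table: small grain, straight row, good condition, soil group B → CN(II) = 75
CN(III) from CN(II)=75: (23·75)/(10 + 0.13·75) = 6900/79 ≈ 87.342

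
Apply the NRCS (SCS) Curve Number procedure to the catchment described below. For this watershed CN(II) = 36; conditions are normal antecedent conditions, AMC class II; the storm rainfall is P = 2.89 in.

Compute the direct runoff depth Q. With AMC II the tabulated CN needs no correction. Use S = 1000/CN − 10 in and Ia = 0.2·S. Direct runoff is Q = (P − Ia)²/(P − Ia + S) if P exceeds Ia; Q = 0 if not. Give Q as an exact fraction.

AMC II — tabulated CN = 36 applies directly.
Max retention: S = 1000/36 − 10 = 160/9 in (≈ 17.778 in)
Ia = 0.2S: 0.2·17.778 = 3.556 in (exactly 32/9)
P = 2.890 ≤ Ia = 3.556 in: entire storm abstracted, Q = 0.

Q = 0 in ≈ 0.000 in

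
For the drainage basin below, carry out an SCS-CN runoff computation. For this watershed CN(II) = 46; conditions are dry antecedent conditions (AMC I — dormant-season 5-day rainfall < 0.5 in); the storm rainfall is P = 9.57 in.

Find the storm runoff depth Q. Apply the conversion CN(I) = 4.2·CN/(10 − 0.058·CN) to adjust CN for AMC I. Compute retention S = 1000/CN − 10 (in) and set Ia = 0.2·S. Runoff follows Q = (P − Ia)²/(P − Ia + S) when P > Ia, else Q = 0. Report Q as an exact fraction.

Dry (AMC I): CN(I) = 4.2·46/(10 − 0.058·46) = (966/5)/(1833/250) = 16100/611 ≈ 26.350
Max retention: S = 1000/(16100/611) − 10 = 4500/161 in (≈ 27.950 in)
Ia = 0.2S: 0.2·27.950 = 5.590 in (exactly 900/161)
Excess rainfall: 9.570 − 5.590 = 3.980 in; P > Ia so Q > 0
Q: (64077/16100)² ÷ (514077/16100) = 1368620643/2758879900 in (≈ 0.496 in)

Q = 1368620643/2758879900 in ≈ 0.496 in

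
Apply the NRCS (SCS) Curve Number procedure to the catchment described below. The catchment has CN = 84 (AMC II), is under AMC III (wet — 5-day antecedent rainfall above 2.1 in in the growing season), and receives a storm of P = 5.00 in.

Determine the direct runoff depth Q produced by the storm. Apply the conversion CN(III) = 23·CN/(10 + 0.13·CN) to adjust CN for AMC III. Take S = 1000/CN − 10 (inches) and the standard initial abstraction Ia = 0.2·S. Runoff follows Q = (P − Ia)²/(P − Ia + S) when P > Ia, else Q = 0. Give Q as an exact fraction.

Q = 1090445/264201 in ≈ 4.127 in

Adjust CN=84 to AMC III: 23·84/(10 + 0.13·84) → 1932 ÷ (523/25) = 48300/523 ≈ 92.352
Retention S: 1000/CN − 10 with CN=92.352 → S = 400/483 ≈ 0.828 in
Ia = 0.2S: 0.2·0.828 = 0.166 in (exactly 80/483)
Since P=5.000 > Ia=0.166: effective rainfall P−Ia = 2335/483 in
Runoff Q = (P−Ia)²/(P−Ia+S) = (4.834)²/(4.834+0.828) = 1090445/264201 ≈ 4.127 in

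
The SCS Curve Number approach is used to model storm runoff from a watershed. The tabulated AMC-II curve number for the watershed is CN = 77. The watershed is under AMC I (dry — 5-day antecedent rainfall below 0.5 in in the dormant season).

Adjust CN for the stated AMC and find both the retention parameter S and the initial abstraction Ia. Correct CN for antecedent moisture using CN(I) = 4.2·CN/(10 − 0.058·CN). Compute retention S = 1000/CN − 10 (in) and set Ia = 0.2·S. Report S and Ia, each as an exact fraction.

S = 11500/1617 in ≈ 7.112 in; Ia = 2300/1617 in ≈ 1.422 in

Dry (AMC I): CN(I) = 4.2·77/(10 − 0.058·77) = (1617/5)/(2767/500) = 161700/2767 ≈ 58.439
Max retention: S = 1000/(161700/2767) − 10 = 11500/1617 in (≈ 7.112 in)
Ia = 0.2·(11500/1617) = 2300/1617 in ≈ 1.422 in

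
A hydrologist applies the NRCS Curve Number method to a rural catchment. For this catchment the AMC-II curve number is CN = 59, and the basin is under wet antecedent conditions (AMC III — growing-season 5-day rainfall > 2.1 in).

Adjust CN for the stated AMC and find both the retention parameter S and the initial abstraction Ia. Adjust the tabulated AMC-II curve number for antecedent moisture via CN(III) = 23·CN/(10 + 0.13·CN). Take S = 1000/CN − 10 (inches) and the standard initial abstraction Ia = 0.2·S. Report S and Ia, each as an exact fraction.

S = 4100/1357 in ≈ 3.021 in; Ia = 820/1357 in ≈ 0.604 in

Wet (AMC III): CN(III) = 23·59/(10 + 0.13·59) = 1357/(1767/100) = 135700/1767 ≈ 76.797
S = 1000/(135700/1767) − 10 = 4100/1357 in ≈ 3.021 in
Ia = 0.2S: 0.2·3.021 = 0.604 in (exactly 820/1357)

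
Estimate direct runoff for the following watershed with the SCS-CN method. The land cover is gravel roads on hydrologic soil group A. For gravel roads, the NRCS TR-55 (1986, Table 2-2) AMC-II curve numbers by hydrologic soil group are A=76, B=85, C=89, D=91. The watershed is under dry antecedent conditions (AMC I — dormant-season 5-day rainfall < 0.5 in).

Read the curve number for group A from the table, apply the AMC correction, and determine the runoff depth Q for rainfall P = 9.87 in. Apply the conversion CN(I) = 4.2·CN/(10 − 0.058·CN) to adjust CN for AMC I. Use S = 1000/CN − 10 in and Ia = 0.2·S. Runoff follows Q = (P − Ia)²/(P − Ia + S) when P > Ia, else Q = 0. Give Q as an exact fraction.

Q = 12381235441/2809904300 in ≈ 4.406 in

NRCS table: gravel roads, soil group A → CN(II) = 76
CN(I) from CN(II)=76: (4.2·76)/(10 − 0.058·76) = 13300/233 ≈ 57.082
Retention S: 1000/CN − 10 with CN=57.082 → S = 1000/133 ≈ 7.519 in
Ia = 0.2S: 0.2·7.519 = 1.504 in (exactly 200/133)
Since P=9.870 > Ia=1.504: effective rainfall P−Ia = 111271/13300 in
Runoff Q = (P−Ia)²/(P−Ia+S) = (8.366)²/(8.366+7.519) = 12381235441/2809904300 ≈ 4.406 in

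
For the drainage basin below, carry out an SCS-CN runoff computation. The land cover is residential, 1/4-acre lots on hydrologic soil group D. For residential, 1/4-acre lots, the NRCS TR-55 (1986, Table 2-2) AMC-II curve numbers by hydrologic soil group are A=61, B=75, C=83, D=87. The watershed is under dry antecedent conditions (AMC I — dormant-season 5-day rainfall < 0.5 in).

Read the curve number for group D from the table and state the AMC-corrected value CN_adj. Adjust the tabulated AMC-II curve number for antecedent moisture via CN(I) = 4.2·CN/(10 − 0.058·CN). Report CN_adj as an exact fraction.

CN_adj = 182700/2477 ≈ 73.759

NRCS table: residential, 1/4-acre lots, soil group D → CN(II) = 87
Adjust CN=87 to AMC I: 4.2·87/(10 − 0.058·87) → (1827/5) ÷ (2477/500) = 182700/2477 ≈ 73.759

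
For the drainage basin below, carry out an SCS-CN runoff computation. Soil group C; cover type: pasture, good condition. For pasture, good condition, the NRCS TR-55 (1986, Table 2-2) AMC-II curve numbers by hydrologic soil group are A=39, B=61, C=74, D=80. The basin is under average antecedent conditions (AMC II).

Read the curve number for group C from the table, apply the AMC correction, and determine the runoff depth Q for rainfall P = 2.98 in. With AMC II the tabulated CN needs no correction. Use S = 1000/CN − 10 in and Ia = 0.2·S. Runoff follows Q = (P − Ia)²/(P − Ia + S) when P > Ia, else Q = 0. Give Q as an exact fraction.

Q = 17749369/19819050 in ≈ 0.896 in

NRCS table: pasture, good condition, soil group C → CN(II) = 74
AMC II — tabulated CN = 74 applies directly.
S = 1000/74 − 10 = 130/37 in ≈ 3.514 in
Ia = 0.2·(130/37) = 26/37 in ≈ 0.703 in
Excess rainfall: 2.980 − 0.703 = 2.277 in; P > Ia so Q > 0
Q: (4213/1850)² ÷ (10713/1850) = 17749369/19819050 in (≈ 0.896 in)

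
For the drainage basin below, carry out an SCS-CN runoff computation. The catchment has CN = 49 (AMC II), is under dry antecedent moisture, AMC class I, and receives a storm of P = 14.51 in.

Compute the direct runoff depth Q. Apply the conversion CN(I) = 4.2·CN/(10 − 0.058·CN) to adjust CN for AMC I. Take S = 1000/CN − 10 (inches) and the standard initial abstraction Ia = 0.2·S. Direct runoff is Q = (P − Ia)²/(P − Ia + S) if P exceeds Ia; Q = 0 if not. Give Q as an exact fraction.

Q = 107382702249/40394869900 in ≈ 2.658 in

Dry (AMC I): CN(I) = 4.2·49/(10 − 0.058·49) = (1029/5)/(3579/500) = 34300/1193 ≈ 28.751
Retention S: 1000/CN − 10 with CN=28.751 → S = 8500/343 ≈ 24.781 in
Initial abstraction Ia = S/5 = (8500/343)/5 = 1700/343 ≈ 4.956 in
Since P=14.510 > Ia=4.956: effective rainfall P−Ia = 327693/34300 in
Runoff Q = (P−Ia)²/(P−Ia+S) = (9.554)²/(9.554+24.781) = 107382702249/40394869900 ≈ 2.658 in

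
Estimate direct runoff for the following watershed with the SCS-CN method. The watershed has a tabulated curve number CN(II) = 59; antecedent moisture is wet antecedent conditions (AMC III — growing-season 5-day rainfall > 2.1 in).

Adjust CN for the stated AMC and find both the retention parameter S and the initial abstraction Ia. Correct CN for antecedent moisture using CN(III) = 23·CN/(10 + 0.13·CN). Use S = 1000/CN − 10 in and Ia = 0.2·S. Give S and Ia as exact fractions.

S = 4100/1357 in ≈ 3.021 in; Ia = 820/1357 in ≈ 0.604 in

CN(III) from CN(II)=59: (23·59)/(10 + 0.13·59) = 135700/1767 ≈ 76.797
Retention S: 1000/CN − 10 with CN=76.797 → S = 4100/1357 ≈ 3.021 in
Ia = 0.2·(4100/1357) = 820/1357 in ≈ 0.604 in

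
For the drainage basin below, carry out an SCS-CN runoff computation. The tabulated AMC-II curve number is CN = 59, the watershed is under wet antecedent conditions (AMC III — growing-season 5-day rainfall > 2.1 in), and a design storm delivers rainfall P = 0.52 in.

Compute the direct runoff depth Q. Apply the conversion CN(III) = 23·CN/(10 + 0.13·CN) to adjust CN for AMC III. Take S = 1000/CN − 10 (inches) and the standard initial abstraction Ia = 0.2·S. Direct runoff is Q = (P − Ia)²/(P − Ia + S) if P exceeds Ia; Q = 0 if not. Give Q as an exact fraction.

Q = 0 in ≈ 0.000 in

Adjust CN=59 to AMC III: 23·59/(10 + 0.13·59) → 1357 ÷ (1767/100) = 135700/1767 ≈ 76.797
S = 1000/(135700/1767) − 10 = 4100/1357 in ≈ 3.021 in
Initial abstraction Ia = S/5 = (4100/1357)/5 = 820/1357 ≈ 0.604 in
P = 0.520 ≤ Ia = 0.604 in: entire storm abstracted, Q = 0.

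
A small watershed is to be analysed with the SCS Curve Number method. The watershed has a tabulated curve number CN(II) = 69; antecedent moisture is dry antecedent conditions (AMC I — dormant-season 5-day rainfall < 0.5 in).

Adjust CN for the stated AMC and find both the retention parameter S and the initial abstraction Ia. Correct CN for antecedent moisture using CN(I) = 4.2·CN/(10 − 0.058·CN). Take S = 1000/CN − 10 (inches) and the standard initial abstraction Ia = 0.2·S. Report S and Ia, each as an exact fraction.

S = 15500/1449 in ≈ 10.697 in; Ia = 3100/1449 in ≈ 2.139 in

Adjust CN=69 to AMC I: 4.2·69/(10 − 0.058·69) → (1449/5) ÷ (2999/500) = 144900/2999 ≈ 48.316
Retention S: 1000/CN − 10 with CN=48.316 → S = 15500/1449 ≈ 10.697 in
Initial abstraction Ia = S/5 = (15500/1449)/5 = 3100/1449 ≈ 2.139 in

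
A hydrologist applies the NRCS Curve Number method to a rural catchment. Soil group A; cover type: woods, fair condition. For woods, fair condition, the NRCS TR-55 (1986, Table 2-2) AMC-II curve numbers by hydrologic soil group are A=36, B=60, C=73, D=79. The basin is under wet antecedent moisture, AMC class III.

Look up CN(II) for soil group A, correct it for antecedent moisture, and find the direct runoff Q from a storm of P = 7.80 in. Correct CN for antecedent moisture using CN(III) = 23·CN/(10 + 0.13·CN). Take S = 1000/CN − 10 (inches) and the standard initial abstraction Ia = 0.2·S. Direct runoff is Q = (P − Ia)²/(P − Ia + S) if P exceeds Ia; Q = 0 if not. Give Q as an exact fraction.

Q = 41899729/14979555 in ≈ 2.797 in

NRCS table: woods, fair condition, soil group A → CN(II) = 36
CN(III) from CN(II)=36: (23·36)/(10 + 0.13·36) = 20700/367 ≈ 56.403
S = 1000/(20700/367) − 10 = 1600/207 in ≈ 7.729 in
Initial abstraction Ia = S/5 = (1600/207)/5 = 320/207 ≈ 1.546 in
Excess rainfall: 7.800 − 1.546 = 6.254 in; P > Ia so Q > 0
Q = (6473/1035)²/((6473/1035) + 1600/207) = (41899729/1071225)/(14473/1035) = 41899729/14979555 in ≈ 2.797 in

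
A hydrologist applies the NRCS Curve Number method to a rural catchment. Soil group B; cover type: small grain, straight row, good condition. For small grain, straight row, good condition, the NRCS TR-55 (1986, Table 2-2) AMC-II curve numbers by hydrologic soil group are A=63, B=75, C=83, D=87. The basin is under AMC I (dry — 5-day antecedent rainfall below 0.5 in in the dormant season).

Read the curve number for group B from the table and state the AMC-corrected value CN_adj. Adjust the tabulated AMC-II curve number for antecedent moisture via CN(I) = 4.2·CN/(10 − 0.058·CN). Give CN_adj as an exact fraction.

NRCS table: small grain, straight row, good condition, soil group B → CN(II) = 75
CN(I) from CN(II)=75: (4.2·75)/(10 − 0.058·75) = 6300/113 ≈ 55.752

CN_adj = 6300/113 ≈ 55.752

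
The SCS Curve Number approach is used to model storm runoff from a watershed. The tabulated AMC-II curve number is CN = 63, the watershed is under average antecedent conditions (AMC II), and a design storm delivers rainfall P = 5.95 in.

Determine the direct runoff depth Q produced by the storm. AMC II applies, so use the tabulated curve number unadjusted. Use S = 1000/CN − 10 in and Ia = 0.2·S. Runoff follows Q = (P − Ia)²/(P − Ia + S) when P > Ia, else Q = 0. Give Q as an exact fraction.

Q = 36204289/16905420 in ≈ 2.142 in

CN(II) = 63; AMC II needs no correction.
S = 1000/63 − 10 = 370/63 in ≈ 5.873 in
Initial abstraction Ia = S/5 = (370/63)/5 = 74/63 ≈ 1.175 in
Excess rainfall: 5.950 − 1.175 = 4.775 in; P > Ia so Q > 0
Q = (6017/1260)²/((6017/1260) + 370/63) = (36204289/1587600)/(13417/1260) = 36204289/16905420 in ≈ 2.142 in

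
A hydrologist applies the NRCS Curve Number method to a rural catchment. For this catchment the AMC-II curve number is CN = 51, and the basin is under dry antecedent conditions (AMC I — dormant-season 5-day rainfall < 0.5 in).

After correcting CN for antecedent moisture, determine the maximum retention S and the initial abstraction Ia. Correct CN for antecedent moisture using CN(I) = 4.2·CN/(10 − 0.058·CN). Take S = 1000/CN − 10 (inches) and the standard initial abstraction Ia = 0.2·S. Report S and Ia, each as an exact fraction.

Dry (AMC I): CN(I) = 4.2·51/(10 − 0.058·51) = (1071/5)/(3521/500) = 15300/503 ≈ 30.417
Max retention: S = 1000/(15300/503) − 10 = 3500/153 in (≈ 22.876 in)
Ia = 0.2·(3500/153) = 700/153 in ≈ 4.575 in

S = 3500/153 in ≈ 22.876 in; Ia = 700/153 in ≈ 4.575 in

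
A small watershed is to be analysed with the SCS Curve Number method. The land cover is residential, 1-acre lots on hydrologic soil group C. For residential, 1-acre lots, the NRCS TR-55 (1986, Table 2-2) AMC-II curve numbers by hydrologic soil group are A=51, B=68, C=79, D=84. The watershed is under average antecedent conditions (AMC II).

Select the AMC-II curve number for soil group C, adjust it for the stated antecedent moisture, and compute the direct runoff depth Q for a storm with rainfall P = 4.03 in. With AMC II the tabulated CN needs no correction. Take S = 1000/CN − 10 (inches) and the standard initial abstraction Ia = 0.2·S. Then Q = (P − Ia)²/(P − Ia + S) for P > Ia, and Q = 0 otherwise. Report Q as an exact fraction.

NRCS table: residential, 1-acre lots, soil group C → CN(II) = 79
CN(II) = 79; AMC II needs no correction.
Max retention: S = 1000/79 − 10 = 210/79 in (≈ 2.658 in)
Initial abstraction Ia = S/5 = (210/79)/5 = 42/79 ≈ 0.532 in
Excess rainfall: 4.030 − 0.532 = 3.498 in; P > Ia so Q > 0
Q: (27637/7900)² ÷ (48637/7900) = 763803769/384232300 in (≈ 1.988 in)

Q = 763803769/384232300 in ≈ 1.988 in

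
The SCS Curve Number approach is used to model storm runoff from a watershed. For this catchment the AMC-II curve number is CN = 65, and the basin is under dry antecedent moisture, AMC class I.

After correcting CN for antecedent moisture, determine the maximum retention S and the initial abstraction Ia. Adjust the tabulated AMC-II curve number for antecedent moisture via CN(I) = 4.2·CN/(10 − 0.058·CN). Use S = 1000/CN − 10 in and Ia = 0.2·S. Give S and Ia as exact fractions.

S = 500/39 in ≈ 12.821 in; Ia = 100/39 in ≈ 2.564 in

Dry (AMC I): CN(I) = 4.2·65/(10 − 0.058·65) = 273/(623/100) = 3900/89 ≈ 43.820
Max retention: S = 1000/(3900/89) − 10 = 500/39 in (≈ 12.821 in)
Ia = 0.2·(500/39) = 100/39 in ≈ 2.564 in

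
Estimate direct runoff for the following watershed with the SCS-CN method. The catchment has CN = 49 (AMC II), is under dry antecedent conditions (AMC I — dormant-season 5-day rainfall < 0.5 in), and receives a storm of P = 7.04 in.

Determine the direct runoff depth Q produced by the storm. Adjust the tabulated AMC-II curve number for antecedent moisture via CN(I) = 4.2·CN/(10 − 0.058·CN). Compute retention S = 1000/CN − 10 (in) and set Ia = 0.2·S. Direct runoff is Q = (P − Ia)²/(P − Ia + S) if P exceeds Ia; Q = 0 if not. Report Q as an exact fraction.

Dry (AMC I): CN(I) = 4.2·49/(10 − 0.058·49) = (1029/5)/(3579/500) = 34300/1193 ≈ 28.751
Max retention: S = 1000/(34300/1193) − 10 = 8500/343 in (≈ 24.781 in)
Ia = 0.2S: 0.2·24.781 = 4.956 in (exactly 1700/343)
Since P=7.040 > Ia=4.956: effective rainfall P−Ia = 17868/8575 in
Q: (17868/8575)² ÷ (230368/8575) = 19954089/123462850 in (≈ 0.162 in)

Q = 19954089/123462850 in ≈ 0.162 in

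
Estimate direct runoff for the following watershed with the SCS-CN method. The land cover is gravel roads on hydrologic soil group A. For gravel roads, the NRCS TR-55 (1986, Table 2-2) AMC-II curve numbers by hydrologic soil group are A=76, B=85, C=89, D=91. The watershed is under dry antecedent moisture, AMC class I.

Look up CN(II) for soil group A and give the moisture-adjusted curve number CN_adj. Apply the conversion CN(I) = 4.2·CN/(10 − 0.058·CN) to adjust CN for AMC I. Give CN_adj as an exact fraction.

NRCS table: gravel roads, soil group A → CN(II) = 76
Dry (AMC I): CN(I) = 4.2·76/(10 − 0.058·76) = (1596/5)/(699/125) = 13300/233 ≈ 57.082

CN_adj = 13300/233 ≈ 57.082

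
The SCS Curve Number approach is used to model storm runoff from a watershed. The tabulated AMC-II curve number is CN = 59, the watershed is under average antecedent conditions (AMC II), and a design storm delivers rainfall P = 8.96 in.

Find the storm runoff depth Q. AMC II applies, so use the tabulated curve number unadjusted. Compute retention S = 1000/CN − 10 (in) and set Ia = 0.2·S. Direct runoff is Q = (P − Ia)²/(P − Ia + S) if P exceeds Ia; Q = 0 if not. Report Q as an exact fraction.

CN(II) = 59; AMC II needs no correction.
Max retention: S = 1000/59 − 10 = 410/59 in (≈ 6.949 in)
Initial abstraction Ia = S/5 = (410/59)/5 = 82/59 ≈ 1.390 in
Since P=8.960 > Ia=1.390: effective rainfall P−Ia = 11166/1475 in
Q: (11166/1475)² ÷ (21416/1475) = 31169889/7897150 in (≈ 3.947 in)

Q = 31169889/7897150 in ≈ 3.947 in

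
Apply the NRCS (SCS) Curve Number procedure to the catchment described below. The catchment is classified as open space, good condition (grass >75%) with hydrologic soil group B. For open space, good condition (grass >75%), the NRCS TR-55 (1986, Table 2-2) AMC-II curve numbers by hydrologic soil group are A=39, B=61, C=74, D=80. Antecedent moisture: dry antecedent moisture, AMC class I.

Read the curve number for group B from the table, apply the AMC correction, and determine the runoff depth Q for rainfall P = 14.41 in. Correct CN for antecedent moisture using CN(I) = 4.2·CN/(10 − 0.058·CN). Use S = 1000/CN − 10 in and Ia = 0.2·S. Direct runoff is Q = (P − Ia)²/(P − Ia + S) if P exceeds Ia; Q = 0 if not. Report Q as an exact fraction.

Q = 235522884249/48477608900 in ≈ 4.858 in

NRCS table: open space, good condition (grass >75%), soil group B → CN(II) = 61
CN(I) from CN(II)=61: (4.2·61)/(10 − 0.058·61) = 42700/1077 ≈ 39.647
S = 1000/(42700/1077) − 10 = 6500/427 in ≈ 15.222 in
Initial abstraction Ia = S/5 = (6500/427)/5 = 1300/427 ≈ 3.044 in
Excess rainfall: 14.410 − 3.044 = 11.366 in; P > Ia so Q > 0
Q: (485307/42700)² ÷ (1135307/42700) = 235522884249/48477608900 in (≈ 4.858 in)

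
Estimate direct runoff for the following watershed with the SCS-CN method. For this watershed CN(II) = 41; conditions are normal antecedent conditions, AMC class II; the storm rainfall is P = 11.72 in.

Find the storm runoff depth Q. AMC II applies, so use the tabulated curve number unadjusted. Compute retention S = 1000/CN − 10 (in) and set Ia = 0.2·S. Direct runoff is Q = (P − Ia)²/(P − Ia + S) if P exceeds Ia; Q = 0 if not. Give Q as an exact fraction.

Q = 82137969/24408325 in ≈ 3.365 in

CN(II) = 41; AMC II needs no correction.
S = 1000/41 − 10 = 590/41 in ≈ 14.390 in
Initial abstraction Ia = S/5 = (590/41)/5 = 118/41 ≈ 2.878 in
Since P=11.720 > Ia=2.878: effective rainfall P−Ia = 9063/1025 in
Runoff Q = (P−Ia)²/(P−Ia+S) = (8.842)²/(8.842+14.390) = 82137969/24408325 ≈ 3.365 in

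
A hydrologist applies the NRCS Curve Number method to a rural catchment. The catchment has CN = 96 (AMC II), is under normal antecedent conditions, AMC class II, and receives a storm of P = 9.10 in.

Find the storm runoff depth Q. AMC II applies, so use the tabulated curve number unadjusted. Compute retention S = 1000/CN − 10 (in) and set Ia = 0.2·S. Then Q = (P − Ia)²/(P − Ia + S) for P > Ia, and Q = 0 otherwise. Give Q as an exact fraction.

Q = 292681/33960 in ≈ 8.618 in

AMC II — tabulated CN = 96 applies directly.
Max retention: S = 1000/96 − 10 = 5/12 in (≈ 0.417 in)
Ia = 0.2·(5/12) = 1/12 in ≈ 0.083 in
Since P=9.100 > Ia=0.083: effective rainfall P−Ia = 541/60 in
Q: (541/60)² ÷ (283/30) = 292681/33960 in (≈ 8.618 in)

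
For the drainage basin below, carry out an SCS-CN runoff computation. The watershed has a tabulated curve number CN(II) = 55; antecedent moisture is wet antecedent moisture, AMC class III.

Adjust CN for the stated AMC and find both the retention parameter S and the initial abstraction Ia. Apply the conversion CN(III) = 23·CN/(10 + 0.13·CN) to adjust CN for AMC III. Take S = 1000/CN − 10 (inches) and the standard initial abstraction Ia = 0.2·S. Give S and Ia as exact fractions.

CN(III) from CN(II)=55: (23·55)/(10 + 0.13·55) = 25300/343 ≈ 73.761
S = 1000/(25300/343) − 10 = 900/253 in ≈ 3.557 in
Ia = 0.2S: 0.2·3.557 = 0.711 in (exactly 180/253)

S = 900/253 in ≈ 3.557 in; Ia = 180/253 in ≈ 0.711 in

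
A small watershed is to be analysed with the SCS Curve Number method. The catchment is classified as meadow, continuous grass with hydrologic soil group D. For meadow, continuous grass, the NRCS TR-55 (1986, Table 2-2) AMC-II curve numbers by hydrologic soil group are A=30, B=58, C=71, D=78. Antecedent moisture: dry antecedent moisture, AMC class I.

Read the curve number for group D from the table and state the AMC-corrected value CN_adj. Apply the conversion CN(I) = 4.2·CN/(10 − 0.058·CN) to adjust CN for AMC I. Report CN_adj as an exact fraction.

CN_adj = 81900/1369 ≈ 59.825

NRCS table: meadow, continuous grass, soil group D → CN(II) = 78
Adjust CN=78 to AMC I: 4.2·78/(10 − 0.058·78) → (1638/5) ÷ (1369/250) = 81900/1369 ≈ 59.825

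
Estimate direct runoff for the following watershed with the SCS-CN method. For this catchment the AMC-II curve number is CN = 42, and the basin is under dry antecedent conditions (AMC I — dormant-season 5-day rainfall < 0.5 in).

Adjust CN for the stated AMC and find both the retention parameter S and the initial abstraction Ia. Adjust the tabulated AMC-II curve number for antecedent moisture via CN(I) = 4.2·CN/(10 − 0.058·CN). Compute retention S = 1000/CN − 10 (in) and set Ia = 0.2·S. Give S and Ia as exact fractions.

CN(I) from CN(II)=42: (4.2·42)/(10 − 0.058·42) = 44100/1891 ≈ 23.321
Max retention: S = 1000/(44100/1891) − 10 = 14500/441 in (≈ 32.880 in)
Ia = 0.2S: 0.2·32.880 = 6.576 in (exactly 2900/441)

S = 14500/441 in ≈ 32.880 in; Ia = 2900/441 in ≈ 6.576 in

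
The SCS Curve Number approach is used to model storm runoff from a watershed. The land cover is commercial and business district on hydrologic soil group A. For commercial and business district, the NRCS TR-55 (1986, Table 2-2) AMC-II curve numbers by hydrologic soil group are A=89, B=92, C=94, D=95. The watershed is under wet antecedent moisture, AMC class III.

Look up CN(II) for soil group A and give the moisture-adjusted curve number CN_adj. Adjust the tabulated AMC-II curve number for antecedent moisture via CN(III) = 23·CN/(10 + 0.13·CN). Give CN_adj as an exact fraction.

NRCS table: commercial and business district, soil group A → CN(II) = 89
Adjust CN=89 to AMC III: 23·89/(10 + 0.13·89) → 2047 ÷ (2157/100) = 204700/2157 ≈ 94.900

CN_adj = 204700/2157 ≈ 94.900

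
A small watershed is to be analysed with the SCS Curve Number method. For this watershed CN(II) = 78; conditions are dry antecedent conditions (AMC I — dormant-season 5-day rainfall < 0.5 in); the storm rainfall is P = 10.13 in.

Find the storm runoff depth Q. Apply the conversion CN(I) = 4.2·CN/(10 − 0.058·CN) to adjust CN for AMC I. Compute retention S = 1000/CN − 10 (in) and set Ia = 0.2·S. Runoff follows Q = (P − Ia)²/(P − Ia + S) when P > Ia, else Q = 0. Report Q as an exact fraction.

Q = 517891804609/103984089300 in ≈ 4.980 in

Adjust CN=78 to AMC I: 4.2·78/(10 − 0.058·78) → (1638/5) ÷ (1369/250) = 81900/1369 ≈ 59.825
S = 1000/(81900/1369) − 10 = 5500/819 in ≈ 6.716 in
Ia = 0.2·(5500/819) = 1100/819 in ≈ 1.343 in
P − Ia = 10.130 − 1.343 = 719647/81900 ≈ 8.787 in (> 0, runoff occurs)
Q = (719647/81900)²/((719647/81900) + 5500/819) = (517891804609/6707610000)/(1269647/81900) = 517891804609/103984089300 in ≈ 4.980 in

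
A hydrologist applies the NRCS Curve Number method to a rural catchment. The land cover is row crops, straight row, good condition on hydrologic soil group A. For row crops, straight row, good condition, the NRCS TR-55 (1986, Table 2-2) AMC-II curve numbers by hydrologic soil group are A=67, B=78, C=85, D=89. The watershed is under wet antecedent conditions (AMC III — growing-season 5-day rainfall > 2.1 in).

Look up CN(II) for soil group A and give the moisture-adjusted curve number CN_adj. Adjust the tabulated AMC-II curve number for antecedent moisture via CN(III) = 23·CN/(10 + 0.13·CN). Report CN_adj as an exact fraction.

CN_adj = 154100/1871 ≈ 82.362

NRCS table: row crops, straight row, good condition, soil group A → CN(II) = 67
CN(III) from CN(II)=67: (23·67)/(10 + 0.13·67) = 154100/1871 ≈ 82.362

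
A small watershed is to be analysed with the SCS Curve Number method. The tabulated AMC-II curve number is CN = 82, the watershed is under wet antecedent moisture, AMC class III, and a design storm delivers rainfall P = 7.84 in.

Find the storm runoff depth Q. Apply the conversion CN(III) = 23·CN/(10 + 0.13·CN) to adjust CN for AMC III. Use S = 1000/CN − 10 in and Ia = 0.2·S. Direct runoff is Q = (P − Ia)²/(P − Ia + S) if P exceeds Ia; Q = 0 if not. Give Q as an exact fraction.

Adjust CN=82 to AMC III: 23·82/(10 + 0.13·82) → 1886 ÷ (1033/50) = 94300/1033 ≈ 91.288
Max retention: S = 1000/(94300/1033) − 10 = 900/943 in (≈ 0.954 in)
Ia = 0.2·(900/943) = 180/943 in ≈ 0.191 in
Since P=7.840 > Ia=0.191: effective rainfall P−Ia = 180328/23575 in
Q: (180328/23575)² ÷ (202828/23575) = 8129546896/1195417525 in (≈ 6.801 in)

Q = 8129546896/1195417525 in ≈ 6.801 in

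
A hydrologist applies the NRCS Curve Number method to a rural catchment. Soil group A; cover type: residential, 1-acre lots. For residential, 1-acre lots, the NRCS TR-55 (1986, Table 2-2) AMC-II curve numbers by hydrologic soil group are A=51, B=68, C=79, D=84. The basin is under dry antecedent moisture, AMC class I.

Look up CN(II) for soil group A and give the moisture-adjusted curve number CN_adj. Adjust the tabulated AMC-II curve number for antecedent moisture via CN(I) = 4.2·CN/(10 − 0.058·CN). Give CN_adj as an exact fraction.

CN_adj = 15300/503 ≈ 30.417

NRCS table: residential, 1-acre lots, soil group A → CN(II) = 51
CN(I) from CN(II)=51: (4.2·51)/(10 − 0.058·51) = 15300/503 ≈ 30.417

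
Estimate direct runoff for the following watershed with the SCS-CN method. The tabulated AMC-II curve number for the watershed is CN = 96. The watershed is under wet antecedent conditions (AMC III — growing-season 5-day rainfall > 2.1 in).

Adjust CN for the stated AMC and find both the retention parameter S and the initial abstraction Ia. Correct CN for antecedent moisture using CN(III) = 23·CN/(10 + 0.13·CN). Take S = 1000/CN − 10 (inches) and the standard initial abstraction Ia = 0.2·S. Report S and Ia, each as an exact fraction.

Wet (AMC III): CN(III) = 23·96/(10 + 0.13·96) = 2208/(562/25) = 27600/281 ≈ 98.221
S = 1000/(27600/281) − 10 = 25/138 in ≈ 0.181 in
Ia = 0.2·(25/138) = 5/138 in ≈ 0.036 in

S = 25/138 in ≈ 0.181 in; Ia = 5/138 in ≈ 0.036 in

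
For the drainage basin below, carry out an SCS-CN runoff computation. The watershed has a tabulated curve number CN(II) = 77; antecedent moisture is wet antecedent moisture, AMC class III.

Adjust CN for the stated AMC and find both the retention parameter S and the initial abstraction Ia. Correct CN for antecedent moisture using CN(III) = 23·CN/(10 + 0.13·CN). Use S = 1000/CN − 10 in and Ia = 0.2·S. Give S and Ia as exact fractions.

Wet (AMC III): CN(III) = 23·77/(10 + 0.13·77) = 1771/(2001/100) = 7700/87 ≈ 88.506
S = 1000/(7700/87) − 10 = 100/77 in ≈ 1.299 in
Ia = 0.2·(100/77) = 20/77 in ≈ 0.260 in

S = 100/77 in ≈ 1.299 in; Ia = 20/77 in ≈ 0.260 in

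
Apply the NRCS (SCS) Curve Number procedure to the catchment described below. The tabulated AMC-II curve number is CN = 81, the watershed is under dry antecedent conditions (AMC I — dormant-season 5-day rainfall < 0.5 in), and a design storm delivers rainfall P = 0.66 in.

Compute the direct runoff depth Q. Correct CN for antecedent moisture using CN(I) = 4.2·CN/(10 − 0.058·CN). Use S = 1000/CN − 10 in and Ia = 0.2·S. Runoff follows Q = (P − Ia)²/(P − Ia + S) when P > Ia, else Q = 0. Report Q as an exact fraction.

Q = 0 in ≈ 0.000 in

Adjust CN=81 to AMC I: 4.2·81/(10 − 0.058·81) → (1701/5) ÷ (2651/500) = 170100/2651 ≈ 64.164
S = 1000/(170100/2651) − 10 = 9500/1701 in ≈ 5.585 in
Ia = 0.2·(9500/1701) = 1900/1701 in ≈ 1.117 in
P = 0.660 ≤ Ia = 1.117 in: entire storm abstracted, Q = 0.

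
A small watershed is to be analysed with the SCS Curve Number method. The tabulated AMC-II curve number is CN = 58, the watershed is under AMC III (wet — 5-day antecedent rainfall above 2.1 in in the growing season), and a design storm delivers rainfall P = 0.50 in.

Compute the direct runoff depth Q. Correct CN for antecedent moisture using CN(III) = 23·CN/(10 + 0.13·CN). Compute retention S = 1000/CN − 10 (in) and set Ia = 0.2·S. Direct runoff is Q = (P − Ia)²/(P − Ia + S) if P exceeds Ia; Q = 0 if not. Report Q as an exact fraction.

Adjust CN=58 to AMC III: 23·58/(10 + 0.13·58) → 1334 ÷ (877/50) = 66700/877 ≈ 76.055
S = 1000/(66700/877) − 10 = 2100/667 in ≈ 3.148 in
Ia = 0.2S: 0.2·3.148 = 0.630 in (exactly 420/667)
P = 0.500 ≤ Ia = 0.630 in: entire storm abstracted, Q = 0.

Q = 0 in ≈ 0.000 in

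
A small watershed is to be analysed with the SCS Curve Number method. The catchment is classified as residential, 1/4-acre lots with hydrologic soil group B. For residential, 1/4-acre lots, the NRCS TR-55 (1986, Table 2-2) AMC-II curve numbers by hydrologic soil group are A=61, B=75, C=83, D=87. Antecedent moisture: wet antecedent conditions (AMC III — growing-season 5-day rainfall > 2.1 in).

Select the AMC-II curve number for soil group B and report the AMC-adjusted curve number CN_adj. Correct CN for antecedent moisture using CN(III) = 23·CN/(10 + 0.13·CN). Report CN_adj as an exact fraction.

CN_adj = 6900/79 ≈ 87.342

NRCS table: residential, 1/4-acre lots, soil group B → CN(II) = 75
CN(III) from CN(II)=75: (23·75)/(10 + 0.13·75) = 6900/79 ≈ 87.342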